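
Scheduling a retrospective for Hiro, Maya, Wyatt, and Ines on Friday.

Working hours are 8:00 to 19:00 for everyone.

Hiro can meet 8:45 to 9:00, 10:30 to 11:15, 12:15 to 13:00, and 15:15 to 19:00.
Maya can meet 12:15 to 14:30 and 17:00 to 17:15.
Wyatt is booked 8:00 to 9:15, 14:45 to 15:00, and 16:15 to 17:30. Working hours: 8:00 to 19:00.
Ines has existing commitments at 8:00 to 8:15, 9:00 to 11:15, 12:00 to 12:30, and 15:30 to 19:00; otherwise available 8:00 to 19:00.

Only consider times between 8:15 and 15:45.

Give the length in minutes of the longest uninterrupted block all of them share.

Wyatt free within 08:00–19:00: 09:15–14:45, 15:00–16:15, 17:30–19:00.
Ines free within 08:00–19:00: 08:15–09:00, 11:15–12:00, 12:30–15:30.
Hiro ∩ Maya: 12:15–13:00, 17:00–17:15.
Hiro ∩ Maya ∩ Wyatt: 12:15–13:00.
Hiro ∩ Maya ∩ Wyatt ∩ Ines: 12:30–13:00.
Restricted to 08:15–15:45: 12:30–13:00.
Single common window of 30 minutes.

30 minutes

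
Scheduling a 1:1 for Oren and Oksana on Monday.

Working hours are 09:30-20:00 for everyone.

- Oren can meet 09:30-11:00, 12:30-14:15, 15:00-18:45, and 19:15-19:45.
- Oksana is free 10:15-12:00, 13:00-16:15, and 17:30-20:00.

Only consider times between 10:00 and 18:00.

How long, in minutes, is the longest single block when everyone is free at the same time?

Oren ∩ Oksana: 10:15–11:00, 13:00–14:15, 15:00–16:15, 17:30–18:45, 19:15–19:45.
Restricted to 10:00–18:00: 10:15–11:00, 13:00–14:15, 15:00–16:15, 17:30–18:00.
Common window lengths: 45, 75, 75, 30 min; longest is 75.

75 minutes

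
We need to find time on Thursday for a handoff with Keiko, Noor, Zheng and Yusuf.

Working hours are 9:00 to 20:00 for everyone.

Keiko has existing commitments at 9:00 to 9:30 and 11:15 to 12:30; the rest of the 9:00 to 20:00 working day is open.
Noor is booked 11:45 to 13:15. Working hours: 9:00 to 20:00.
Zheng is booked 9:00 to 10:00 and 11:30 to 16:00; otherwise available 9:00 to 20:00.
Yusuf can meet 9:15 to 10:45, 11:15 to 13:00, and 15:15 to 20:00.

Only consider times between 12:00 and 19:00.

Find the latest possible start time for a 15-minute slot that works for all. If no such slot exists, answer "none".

Keiko free within 09:00–20:00: 09:30–11:15, 12:30–20:00.
Noor free within 09:00–20:00: 09:00–11:45, 13:15–20:00.
Zheng free within 09:00–20:00: 10:00–11:30, 16:00–20:00.
Keiko ∩ Noor: 09:30–11:15, 13:15–20:00.
Keiko ∩ Noor ∩ Zheng: 10:00–11:15, 16:00–20:00.
Keiko ∩ Noor ∩ Zheng ∩ Yusuf: 10:00–10:45, 16:00–20:00.
Restricted to 12:00–19:00: 16:00–19:00.
Windows ≥ 15 min: 16:00–19:00.
Latest start in the last window 16:00–19:00 is 19:00 − 15 min = 18:45.

18:45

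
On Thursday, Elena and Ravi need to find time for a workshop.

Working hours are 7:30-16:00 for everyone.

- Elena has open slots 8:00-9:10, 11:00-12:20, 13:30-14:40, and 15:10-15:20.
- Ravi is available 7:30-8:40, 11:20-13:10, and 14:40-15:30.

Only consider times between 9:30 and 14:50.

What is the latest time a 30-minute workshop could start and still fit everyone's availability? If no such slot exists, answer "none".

11:50

Elena ∩ Ravi: 08:00–08:40, 11:20–12:20, 15:10–15:20.
Restricted to 09:30–14:50: 11:20–12:20.
Windows ≥ 30 min: 11:20–12:20.
Latest start in the last window 11:20–12:20 is 12:20 − 30 min = 11:50.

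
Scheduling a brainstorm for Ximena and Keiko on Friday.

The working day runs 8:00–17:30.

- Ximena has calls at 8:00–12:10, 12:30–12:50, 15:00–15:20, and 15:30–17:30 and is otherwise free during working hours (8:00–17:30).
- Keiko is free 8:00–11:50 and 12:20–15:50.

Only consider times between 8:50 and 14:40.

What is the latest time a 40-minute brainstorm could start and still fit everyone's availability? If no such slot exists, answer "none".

14:00

Ximena free within 08:00–17:30: 12:10–12:30, 12:50–15:00, 15:20–15:30.
Ximena ∩ Keiko: 12:20–12:30, 12:50–15:00, 15:20–15:30.
Restricted to 08:50–14:40: 12:20–12:30, 12:50–14:40.
Windows ≥ 40 min: 12:50–14:40.
Latest start in the last window 12:50–14:40 is 14:40 − 40 min = 14:00.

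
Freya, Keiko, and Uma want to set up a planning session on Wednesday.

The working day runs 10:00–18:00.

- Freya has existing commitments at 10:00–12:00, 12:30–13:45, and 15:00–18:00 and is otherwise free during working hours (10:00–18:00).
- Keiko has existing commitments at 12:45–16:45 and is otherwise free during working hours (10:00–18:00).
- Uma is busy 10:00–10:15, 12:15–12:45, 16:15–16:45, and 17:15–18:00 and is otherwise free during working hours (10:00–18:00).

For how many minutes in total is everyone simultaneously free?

15 minutes

Freya free within 10:00–18:00: 12:00–12:30, 13:45–15:00.
Keiko free within 10:00–18:00: 10:00–12:45, 16:45–18:00.
Uma free within 10:00–18:00: 10:15–12:15, 12:45–16:15, 16:45–17:15.
Freya ∩ Keiko: 12:00–12:30.
Freya ∩ Keiko ∩ Uma: 12:00–12:15.
Total common minutes: 15.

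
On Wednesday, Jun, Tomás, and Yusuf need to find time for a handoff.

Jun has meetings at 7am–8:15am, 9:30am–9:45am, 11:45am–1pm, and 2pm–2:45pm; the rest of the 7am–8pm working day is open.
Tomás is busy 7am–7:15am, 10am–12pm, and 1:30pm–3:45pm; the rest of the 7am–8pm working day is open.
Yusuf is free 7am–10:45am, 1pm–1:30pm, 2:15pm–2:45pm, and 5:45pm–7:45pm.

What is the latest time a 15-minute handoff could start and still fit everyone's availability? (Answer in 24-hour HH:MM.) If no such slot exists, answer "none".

Jun free within 07:00–20:00: 08:15–09:30, 09:45–11:45, 13:00–14:00, 14:45–20:00.
Tomás free within 07:00–20:00: 07:15–10:00, 12:00–13:30, 15:45–20:00.
Jun ∩ Tomás: 08:15–09:30, 09:45–10:00, 13:00–13:30, 15:45–20:00.
Jun ∩ Tomás ∩ Yusuf: 08:15–09:30, 09:45–10:00, 13:00–13:30, 17:45–19:45.
Windows ≥ 15 min: 08:15–09:30, 09:45–10:00, 13:00–13:30, 17:45–19:45.
Latest start in the last window 17:45–19:45 is 19:45 − 15 min = 19:30.

19:30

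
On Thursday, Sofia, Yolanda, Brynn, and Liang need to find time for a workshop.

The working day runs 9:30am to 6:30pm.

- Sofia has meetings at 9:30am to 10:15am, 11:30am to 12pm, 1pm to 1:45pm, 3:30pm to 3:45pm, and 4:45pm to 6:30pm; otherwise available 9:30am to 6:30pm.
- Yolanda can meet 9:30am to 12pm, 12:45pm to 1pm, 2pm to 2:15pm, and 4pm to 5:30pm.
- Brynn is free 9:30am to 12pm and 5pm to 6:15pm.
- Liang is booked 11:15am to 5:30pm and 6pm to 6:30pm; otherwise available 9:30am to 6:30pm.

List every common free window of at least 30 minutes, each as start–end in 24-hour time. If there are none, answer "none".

Sofia free within 09:30–18:30: 10:15–11:30, 12:00–13:00, 13:45–15:30, 15:45–16:45.
Liang free within 09:30–18:30: 09:30–11:15, 17:30–18:00.
Sofia ∩ Yolanda: 10:15–11:30, 12:45–13:00, 14:00–14:15, 16:00–16:45.
Sofia ∩ Yolanda ∩ Brynn: 10:15–11:30.
Sofia ∩ Yolanda ∩ Brynn ∩ Liang: 10:15–11:15.
Windows ≥ 30 min: 10:15–11:15.

10:15–11:15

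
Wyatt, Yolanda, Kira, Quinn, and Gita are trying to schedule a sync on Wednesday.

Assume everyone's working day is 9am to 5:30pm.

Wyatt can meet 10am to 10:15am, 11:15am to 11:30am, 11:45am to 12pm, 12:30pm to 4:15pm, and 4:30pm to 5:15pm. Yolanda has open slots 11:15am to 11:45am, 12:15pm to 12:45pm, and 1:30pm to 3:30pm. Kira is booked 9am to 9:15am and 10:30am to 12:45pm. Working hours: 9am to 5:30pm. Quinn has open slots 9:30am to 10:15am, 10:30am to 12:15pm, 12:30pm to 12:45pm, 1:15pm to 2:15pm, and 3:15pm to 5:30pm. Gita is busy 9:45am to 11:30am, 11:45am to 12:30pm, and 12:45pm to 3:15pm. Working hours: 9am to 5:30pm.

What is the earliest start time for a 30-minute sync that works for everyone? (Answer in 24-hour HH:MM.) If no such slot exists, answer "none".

none

Kira free within 09:00–17:30: 09:15–10:30, 12:45–17:30.
Gita free within 09:00–17:30: 09:00–09:45, 11:30–11:45, 12:30–12:45, 15:15–17:30.
Wyatt ∩ Yolanda: 11:15–11:30, 12:30–12:45, 13:30–15:30.
Wyatt ∩ Yolanda ∩ Kira: 13:30–15:30.
Wyatt ∩ Yolanda ∩ Kira ∩ Quinn: 13:30–14:15, 15:15–15:30.
Wyatt ∩ Yolanda ∩ Kira ∩ Quinn ∩ Gita: 15:15–15:30.
Windows ≥ 30 min: (none).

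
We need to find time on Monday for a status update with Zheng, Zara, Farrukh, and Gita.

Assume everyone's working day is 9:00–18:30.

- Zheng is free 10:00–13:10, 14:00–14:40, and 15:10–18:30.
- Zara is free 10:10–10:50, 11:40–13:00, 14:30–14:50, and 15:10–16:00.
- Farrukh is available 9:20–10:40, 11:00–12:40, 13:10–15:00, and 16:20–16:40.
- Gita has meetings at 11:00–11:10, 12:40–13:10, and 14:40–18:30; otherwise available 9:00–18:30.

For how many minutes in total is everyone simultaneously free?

100 minutes

Gita free within 09:00–18:30: 09:00–11:00, 11:10–12:40, 13:10–14:40.
Zheng ∩ Zara: 10:10–10:50, 11:40–13:00, 14:30–14:40, 15:10–16:00.
Zheng ∩ Zara ∩ Farrukh: 10:10–10:40, 11:40–12:40, 14:30–14:40.
Zheng ∩ Zara ∩ Farrukh ∩ Gita: 10:10–10:40, 11:40–12:40, 14:30–14:40.
Total common minutes: 30 + 60 + 10 = 100.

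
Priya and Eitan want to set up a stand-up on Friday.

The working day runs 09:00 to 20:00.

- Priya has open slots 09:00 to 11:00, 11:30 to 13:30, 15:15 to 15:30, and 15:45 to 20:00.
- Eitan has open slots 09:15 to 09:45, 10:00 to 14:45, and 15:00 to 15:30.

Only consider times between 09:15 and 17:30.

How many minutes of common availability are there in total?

Priya ∩ Eitan: 09:15–09:45, 10:00–11:00, 11:30–13:30, 15:15–15:30.
Restricted to 09:15–17:30: 09:15–09:45, 10:00–11:00, 11:30–13:30, 15:15–15:30.
Total common minutes: 30 + 60 + 120 + 15 = 225.

225 minutes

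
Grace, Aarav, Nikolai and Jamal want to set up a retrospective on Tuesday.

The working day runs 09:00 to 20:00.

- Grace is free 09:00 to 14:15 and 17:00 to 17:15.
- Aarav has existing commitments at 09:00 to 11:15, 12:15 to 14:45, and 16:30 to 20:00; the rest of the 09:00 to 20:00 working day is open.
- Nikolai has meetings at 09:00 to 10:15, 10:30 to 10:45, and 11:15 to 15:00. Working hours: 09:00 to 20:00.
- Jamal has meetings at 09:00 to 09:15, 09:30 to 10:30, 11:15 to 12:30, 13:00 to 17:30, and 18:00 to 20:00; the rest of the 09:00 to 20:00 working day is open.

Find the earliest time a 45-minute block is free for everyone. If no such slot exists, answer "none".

Aarav free within 09:00–20:00: 11:15–12:15, 14:45–16:30.
Nikolai free within 09:00–20:00: 10:15–10:30, 10:45–11:15, 15:00–20:00.
Jamal free within 09:00–20:00: 09:15–09:30, 10:30–11:15, 12:30–13:00, 17:30–18:00.
Grace ∩ Aarav: 11:15–12:15.
Grace ∩ Aarav ∩ Nikolai: (none).
Grace ∩ Aarav ∩ Nikolai ∩ Jamal: (none).
Windows ≥ 45 min: (none).

none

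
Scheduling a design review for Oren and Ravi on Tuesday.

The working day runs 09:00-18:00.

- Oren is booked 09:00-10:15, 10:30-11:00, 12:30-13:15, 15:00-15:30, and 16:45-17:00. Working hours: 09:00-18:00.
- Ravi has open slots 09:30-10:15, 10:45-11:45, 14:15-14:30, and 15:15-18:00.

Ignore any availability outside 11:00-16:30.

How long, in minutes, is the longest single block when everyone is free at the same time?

Oren free within 09:00–18:00: 10:15–10:30, 11:00–12:30, 13:15–15:00, 15:30–16:45, 17:00–18:00.
Oren ∩ Ravi: 11:00–11:45, 14:15–14:30, 15:30–16:45, 17:00–18:00.
Restricted to 11:00–16:30: 11:00–11:45, 14:15–14:30, 15:30–16:30.
Common window lengths: 45, 15, 60 min; longest is 60.

60 minutes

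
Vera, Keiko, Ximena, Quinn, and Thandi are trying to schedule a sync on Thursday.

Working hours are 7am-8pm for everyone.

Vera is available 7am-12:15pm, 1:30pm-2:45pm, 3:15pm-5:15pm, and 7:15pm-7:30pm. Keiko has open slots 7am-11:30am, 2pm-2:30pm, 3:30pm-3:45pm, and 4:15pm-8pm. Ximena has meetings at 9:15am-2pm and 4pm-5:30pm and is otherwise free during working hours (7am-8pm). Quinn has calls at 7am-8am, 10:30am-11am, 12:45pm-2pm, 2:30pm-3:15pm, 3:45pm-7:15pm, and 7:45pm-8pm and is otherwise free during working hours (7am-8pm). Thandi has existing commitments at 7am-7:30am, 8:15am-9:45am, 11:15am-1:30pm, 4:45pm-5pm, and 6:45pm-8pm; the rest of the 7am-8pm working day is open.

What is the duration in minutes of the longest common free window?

Ximena free within 07:00–20:00: 07:00–09:15, 14:00–16:00, 17:30–20:00.
Quinn free within 07:00–20:00: 08:00–10:30, 11:00–12:45, 14:00–14:30, 15:15–15:45, 19:15–19:45.
Thandi free within 07:00–20:00: 07:30–08:15, 09:45–11:15, 13:30–16:45, 17:00–18:45.
Vera ∩ Keiko: 07:00–11:30, 14:00–14:30, 15:30–15:45, 16:15–17:15, 19:15–19:30.
Vera ∩ Keiko ∩ Ximena: 07:00–09:15, 14:00–14:30, 15:30–15:45, 19:15–19:30.
Vera ∩ Keiko ∩ Ximena ∩ Quinn: 08:00–09:15, 14:00–14:30, 15:30–15:45, 19:15–19:30.
Vera ∩ Keiko ∩ Ximena ∩ Quinn ∩ Thandi: 08:00–08:15, 14:00–14:30, 15:30–15:45.
Common window lengths: 15, 30, 15 min; longest is 30.

30 minutes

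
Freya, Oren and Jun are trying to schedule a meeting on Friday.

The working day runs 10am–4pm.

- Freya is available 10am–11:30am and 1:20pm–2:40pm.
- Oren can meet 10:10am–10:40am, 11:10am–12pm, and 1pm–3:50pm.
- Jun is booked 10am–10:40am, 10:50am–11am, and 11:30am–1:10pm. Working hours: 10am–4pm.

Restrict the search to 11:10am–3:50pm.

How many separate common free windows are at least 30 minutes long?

1

Jun free within 10:00–16:00: 10:40–10:50, 11:00–11:30, 13:10–16:00.
Freya ∩ Oren: 10:10–10:40, 11:10–11:30, 13:20–14:40.
Freya ∩ Oren ∩ Jun: 11:10–11:30, 13:20–14:40.
Restricted to 11:10–15:50: 11:10–11:30, 13:20–14:40.
Windows ≥ 30 min: 13:20–14:40.
That's 1 window.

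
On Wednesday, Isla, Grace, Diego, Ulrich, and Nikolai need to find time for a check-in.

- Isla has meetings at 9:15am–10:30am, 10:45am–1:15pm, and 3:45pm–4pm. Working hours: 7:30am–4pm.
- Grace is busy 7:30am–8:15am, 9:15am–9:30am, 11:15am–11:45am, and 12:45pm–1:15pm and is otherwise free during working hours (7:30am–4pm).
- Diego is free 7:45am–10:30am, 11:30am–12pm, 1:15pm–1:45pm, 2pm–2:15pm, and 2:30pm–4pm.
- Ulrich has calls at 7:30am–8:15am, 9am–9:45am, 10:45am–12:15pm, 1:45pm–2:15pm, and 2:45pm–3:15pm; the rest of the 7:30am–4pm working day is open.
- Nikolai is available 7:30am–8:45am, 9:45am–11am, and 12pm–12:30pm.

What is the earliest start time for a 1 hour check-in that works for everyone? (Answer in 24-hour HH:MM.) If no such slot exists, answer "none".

Isla free within 07:30–16:00: 07:30–09:15, 10:30–10:45, 13:15–15:45.
Grace free within 07:30–16:00: 08:15–09:15, 09:30–11:15, 11:45–12:45, 13:15–16:00.
Ulrich free within 07:30–16:00: 08:15–09:00, 09:45–10:45, 12:15–13:45, 14:15–14:45, 15:15–16:00.
Isla ∩ Grace: 08:15–09:15, 10:30–10:45, 13:15–15:45.
Isla ∩ Grace ∩ Diego: 08:15–09:15, 13:15–13:45, 14:00–14:15, 14:30–15:45.
Isla ∩ Grace ∩ Diego ∩ Ulrich: 08:15–09:00, 13:15–13:45, 14:30–14:45, 15:15–15:45.
Isla ∩ Grace ∩ Diego ∩ Ulrich ∩ Nikolai: 08:15–08:45.
Windows ≥ 60 min: (none).

none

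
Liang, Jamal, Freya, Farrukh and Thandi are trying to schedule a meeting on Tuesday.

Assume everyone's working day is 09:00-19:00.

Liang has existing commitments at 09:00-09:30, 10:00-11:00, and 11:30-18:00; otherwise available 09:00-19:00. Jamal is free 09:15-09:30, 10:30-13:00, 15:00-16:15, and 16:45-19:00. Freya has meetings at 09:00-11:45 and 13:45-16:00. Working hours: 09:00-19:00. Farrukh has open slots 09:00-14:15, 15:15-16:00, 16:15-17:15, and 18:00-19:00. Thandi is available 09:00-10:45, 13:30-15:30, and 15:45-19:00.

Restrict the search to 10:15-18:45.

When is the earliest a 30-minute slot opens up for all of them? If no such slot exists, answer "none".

Liang free within 09:00–19:00: 09:30–10:00, 11:00–11:30, 18:00–19:00.
Freya free within 09:00–19:00: 11:45–13:45, 16:00–19:00.
Liang ∩ Jamal: 11:00–11:30, 18:00–19:00.
Liang ∩ Jamal ∩ Freya: 18:00–19:00.
Liang ∩ Jamal ∩ Freya ∩ Farrukh: 18:00–19:00.
Liang ∩ Jamal ∩ Freya ∩ Farrukh ∩ Thandi: 18:00–19:00.
Restricted to 10:15–18:45: 18:00–18:45.
Windows ≥ 30 min: 18:00–18:45.
Earliest such window starts at 18:00.

18:00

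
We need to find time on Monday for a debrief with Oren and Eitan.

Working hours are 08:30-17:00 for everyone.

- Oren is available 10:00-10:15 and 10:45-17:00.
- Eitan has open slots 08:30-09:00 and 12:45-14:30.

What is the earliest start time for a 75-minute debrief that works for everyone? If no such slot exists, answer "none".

12:45

Oren ∩ Eitan: 12:45–14:30.
Windows ≥ 75 min: 12:45–14:30.
Earliest such window starts at 12:45.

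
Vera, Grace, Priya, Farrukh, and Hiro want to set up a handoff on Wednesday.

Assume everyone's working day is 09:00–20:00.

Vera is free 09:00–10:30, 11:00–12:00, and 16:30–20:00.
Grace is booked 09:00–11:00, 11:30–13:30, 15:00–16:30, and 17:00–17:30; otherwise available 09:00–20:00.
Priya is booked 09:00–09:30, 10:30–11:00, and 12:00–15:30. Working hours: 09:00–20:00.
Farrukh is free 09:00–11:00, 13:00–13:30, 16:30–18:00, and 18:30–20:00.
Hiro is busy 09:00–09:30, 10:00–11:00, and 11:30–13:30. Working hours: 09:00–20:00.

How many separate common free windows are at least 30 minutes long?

Grace free within 09:00–20:00: 11:00–11:30, 13:30–15:00, 16:30–17:00, 17:30–20:00.
Priya free within 09:00–20:00: 09:30–10:30, 11:00–12:00, 15:30–20:00.
Hiro free within 09:00–20:00: 09:30–10:00, 11:00–11:30, 13:30–20:00.
Vera ∩ Grace: 11:00–11:30, 16:30–17:00, 17:30–20:00.
Vera ∩ Grace ∩ Priya: 11:00–11:30, 16:30–17:00, 17:30–20:00.
Vera ∩ Grace ∩ Priya ∩ Farrukh: 16:30–17:00, 17:30–18:00, 18:30–20:00.
Vera ∩ Grace ∩ Priya ∩ Farrukh ∩ Hiro: 16:30–17:00, 17:30–18:00, 18:30–20:00.
Windows ≥ 30 min: 16:30–17:00, 17:30–18:00, 18:30–20:00.
That's 3 windows.

3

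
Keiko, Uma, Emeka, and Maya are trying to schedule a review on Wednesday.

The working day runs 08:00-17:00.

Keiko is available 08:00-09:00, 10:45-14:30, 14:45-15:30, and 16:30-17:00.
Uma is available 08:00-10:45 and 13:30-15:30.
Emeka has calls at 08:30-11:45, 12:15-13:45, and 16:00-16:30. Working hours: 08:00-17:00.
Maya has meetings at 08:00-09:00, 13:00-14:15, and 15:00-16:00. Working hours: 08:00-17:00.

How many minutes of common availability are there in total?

Emeka free within 08:00–17:00: 08:00–08:30, 11:45–12:15, 13:45–16:00, 16:30–17:00.
Maya free within 08:00–17:00: 09:00–13:00, 14:15–15:00, 16:00–17:00.
Keiko ∩ Uma: 08:00–09:00, 13:30–14:30, 14:45–15:30.
Keiko ∩ Uma ∩ Emeka: 08:00–08:30, 13:45–14:30, 14:45–15:30.
Keiko ∩ Uma ∩ Emeka ∩ Maya: 14:15–14:30, 14:45–15:00.
Total common minutes: 15 + 15 = 30.

30 minutes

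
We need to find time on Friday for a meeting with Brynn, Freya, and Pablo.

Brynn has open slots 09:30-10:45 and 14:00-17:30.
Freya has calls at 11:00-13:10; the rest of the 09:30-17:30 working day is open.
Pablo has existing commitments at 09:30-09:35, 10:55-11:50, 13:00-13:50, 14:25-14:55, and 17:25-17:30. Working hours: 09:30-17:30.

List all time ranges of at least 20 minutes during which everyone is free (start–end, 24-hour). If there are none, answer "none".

09:35–10:45, 14:00–14:25, 14:55–17:25

Freya free within 09:30–17:30: 09:30–11:00, 13:10–17:30.
Pablo free within 09:30–17:30: 09:35–10:55, 11:50–13:00, 13:50–14:25, 14:55–17:25.
Brynn ∩ Freya: 09:30–10:45, 14:00–17:30.
Brynn ∩ Freya ∩ Pablo: 09:35–10:45, 14:00–14:25, 14:55–17:25.
Windows ≥ 20 min: 09:35–10:45, 14:00–14:25, 14:55–17:25.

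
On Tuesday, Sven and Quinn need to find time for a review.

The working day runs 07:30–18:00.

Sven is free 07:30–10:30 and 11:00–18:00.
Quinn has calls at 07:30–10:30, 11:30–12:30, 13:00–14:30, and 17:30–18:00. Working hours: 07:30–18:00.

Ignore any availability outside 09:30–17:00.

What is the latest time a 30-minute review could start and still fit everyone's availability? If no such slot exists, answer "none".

16:30

Quinn free within 07:30–18:00: 10:30–11:30, 12:30–13:00, 14:30–17:30.
Sven ∩ Quinn: 11:00–11:30, 12:30–13:00, 14:30–17:30.
Restricted to 09:30–17:00: 11:00–11:30, 12:30–13:00, 14:30–17:00.
Windows ≥ 30 min: 11:00–11:30, 12:30–13:00, 14:30–17:00.
Latest start in the last window 14:30–17:00 is 17:00 − 30 min = 16:30.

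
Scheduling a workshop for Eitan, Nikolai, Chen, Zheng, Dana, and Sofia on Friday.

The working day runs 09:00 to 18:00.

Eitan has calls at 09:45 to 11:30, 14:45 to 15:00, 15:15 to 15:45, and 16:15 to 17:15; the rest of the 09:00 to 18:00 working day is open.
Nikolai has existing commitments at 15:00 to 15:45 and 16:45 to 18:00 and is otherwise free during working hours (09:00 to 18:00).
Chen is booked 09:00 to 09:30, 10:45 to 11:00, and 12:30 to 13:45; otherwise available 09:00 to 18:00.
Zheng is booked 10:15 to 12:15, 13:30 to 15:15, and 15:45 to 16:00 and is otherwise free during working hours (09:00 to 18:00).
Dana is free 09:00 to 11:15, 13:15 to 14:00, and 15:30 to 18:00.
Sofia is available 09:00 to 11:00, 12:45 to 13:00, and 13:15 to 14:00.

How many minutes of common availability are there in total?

Eitan free within 09:00–18:00: 09:00–09:45, 11:30–14:45, 15:00–15:15, 15:45–16:15, 17:15–18:00.
Nikolai free within 09:00–18:00: 09:00–15:00, 15:45–16:45.
Chen free within 09:00–18:00: 09:30–10:45, 11:00–12:30, 13:45–18:00.
Zheng free within 09:00–18:00: 09:00–10:15, 12:15–13:30, 15:15–15:45, 16:00–18:00.
Eitan ∩ Nikolai: 09:00–09:45, 11:30–14:45, 15:45–16:15.
Eitan ∩ Nikolai ∩ Chen: 09:30–09:45, 11:30–12:30, 13:45–14:45, 15:45–16:15.
Eitan ∩ Nikolai ∩ Chen ∩ Zheng: 09:30–09:45, 12:15–12:30, 16:00–16:15.
Eitan ∩ Nikolai ∩ Chen ∩ Zheng ∩ Dana: 09:30–09:45, 16:00–16:15.
Eitan ∩ Nikolai ∩ Chen ∩ Zheng ∩ Dana ∩ Sofia: 09:30–09:45.
Total common minutes: 15.

15 minutes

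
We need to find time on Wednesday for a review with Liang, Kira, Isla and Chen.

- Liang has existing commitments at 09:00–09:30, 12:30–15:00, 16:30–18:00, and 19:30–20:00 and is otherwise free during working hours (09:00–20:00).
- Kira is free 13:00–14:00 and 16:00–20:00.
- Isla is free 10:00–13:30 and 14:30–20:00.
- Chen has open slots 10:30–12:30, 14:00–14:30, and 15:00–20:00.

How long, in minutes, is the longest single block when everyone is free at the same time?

90 minutes

Liang free within 09:00–20:00: 09:30–12:30, 15:00–16:30, 18:00–19:30.
Liang ∩ Kira: 16:00–16:30, 18:00–19:30.
Liang ∩ Kira ∩ Isla: 16:00–16:30, 18:00–19:30.
Liang ∩ Kira ∩ Isla ∩ Chen: 16:00–16:30, 18:00–19:30.
Common window lengths: 30, 90 min; longest is 90.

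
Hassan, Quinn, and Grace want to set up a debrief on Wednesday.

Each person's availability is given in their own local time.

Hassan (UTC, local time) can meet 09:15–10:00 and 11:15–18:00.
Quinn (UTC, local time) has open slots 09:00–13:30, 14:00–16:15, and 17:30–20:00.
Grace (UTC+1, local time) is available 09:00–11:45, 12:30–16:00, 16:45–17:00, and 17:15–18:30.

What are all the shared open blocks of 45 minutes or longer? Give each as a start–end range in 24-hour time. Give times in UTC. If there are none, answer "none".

09:15–10:00, 11:30–13:30, 14:00–15:00

Hassan → UTC: 09:15–10:00, 11:15–18:00.
Quinn → UTC: 09:00–13:30, 14:00–16:15, 17:30–20:00.
Grace → UTC: 08:00–10:45, 11:30–15:00, 15:45–16:00, 16:15–17:30.
Hassan ∩ Quinn: 09:15–10:00, 11:15–13:30, 14:00–16:15, 17:30–18:00.
Hassan ∩ Quinn ∩ Grace: 09:15–10:00, 11:30–13:30, 14:00–15:00, 15:45–16:00.
Windows ≥ 45 min: 09:15–10:00, 11:30–13:30, 14:00–15:00.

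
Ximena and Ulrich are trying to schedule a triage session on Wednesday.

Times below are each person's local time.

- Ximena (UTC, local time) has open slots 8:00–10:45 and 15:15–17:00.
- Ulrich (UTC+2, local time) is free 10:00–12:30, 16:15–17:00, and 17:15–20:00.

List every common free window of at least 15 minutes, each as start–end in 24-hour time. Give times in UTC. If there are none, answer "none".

08:00–10:30, 15:15–17:00

Ximena → UTC: 08:00–10:45, 15:15–17:00.
Ulrich → UTC: 08:00–10:30, 14:15–15:00, 15:15–18:00.
Ximena ∩ Ulrich: 08:00–10:30, 15:15–17:00.
Windows ≥ 15 min: 08:00–10:30, 15:15–17:00.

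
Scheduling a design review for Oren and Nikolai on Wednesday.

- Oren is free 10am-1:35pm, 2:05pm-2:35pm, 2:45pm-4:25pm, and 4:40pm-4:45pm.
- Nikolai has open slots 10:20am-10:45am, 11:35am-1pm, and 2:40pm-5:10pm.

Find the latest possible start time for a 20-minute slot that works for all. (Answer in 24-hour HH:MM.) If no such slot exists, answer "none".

Oren ∩ Nikolai: 10:20–10:45, 11:35–13:00, 14:45–16:25, 16:40–16:45.
Windows ≥ 20 min: 10:20–10:45, 11:35–13:00, 14:45–16:25.
Latest start in the last window 14:45–16:25 is 16:25 − 20 min = 16:05.

16:05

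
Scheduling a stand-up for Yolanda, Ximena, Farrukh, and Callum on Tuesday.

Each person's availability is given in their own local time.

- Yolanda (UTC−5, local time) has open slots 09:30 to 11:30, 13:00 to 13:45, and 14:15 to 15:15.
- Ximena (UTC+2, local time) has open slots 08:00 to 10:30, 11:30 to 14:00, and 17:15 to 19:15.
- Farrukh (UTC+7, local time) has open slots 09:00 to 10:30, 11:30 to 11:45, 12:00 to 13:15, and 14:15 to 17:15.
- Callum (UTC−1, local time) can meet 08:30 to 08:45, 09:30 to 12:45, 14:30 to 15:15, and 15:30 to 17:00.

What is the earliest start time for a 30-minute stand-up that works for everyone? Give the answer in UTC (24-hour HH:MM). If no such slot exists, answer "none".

none

Yolanda → UTC: 14:30–16:30, 18:00–18:45, 19:15–20:15.
Ximena → UTC: 06:00–08:30, 09:30–12:00, 15:15–17:15.
Farrukh → UTC: 02:00–03:30, 04:30–04:45, 05:00–06:15, 07:15–10:15.
Callum → UTC: 09:30–09:45, 10:30–13:45, 15:30–16:15, 16:30–18:00.
Yolanda ∩ Ximena: 15:15–16:30.
Yolanda ∩ Ximena ∩ Farrukh: (none).
Yolanda ∩ Ximena ∩ Farrukh ∩ Callum: (none).
Windows ≥ 30 min: (none).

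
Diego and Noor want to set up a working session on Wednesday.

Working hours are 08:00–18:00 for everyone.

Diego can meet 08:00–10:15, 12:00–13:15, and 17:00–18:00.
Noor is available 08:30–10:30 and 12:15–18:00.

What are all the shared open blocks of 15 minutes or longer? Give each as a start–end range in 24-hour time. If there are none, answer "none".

08:30–10:15, 12:15–13:15, 17:00–18:00

Diego ∩ Noor: 08:30–10:15, 12:15–13:15, 17:00–18:00.
Windows ≥ 15 min: 08:30–10:15, 12:15–13:15, 17:00–18:00.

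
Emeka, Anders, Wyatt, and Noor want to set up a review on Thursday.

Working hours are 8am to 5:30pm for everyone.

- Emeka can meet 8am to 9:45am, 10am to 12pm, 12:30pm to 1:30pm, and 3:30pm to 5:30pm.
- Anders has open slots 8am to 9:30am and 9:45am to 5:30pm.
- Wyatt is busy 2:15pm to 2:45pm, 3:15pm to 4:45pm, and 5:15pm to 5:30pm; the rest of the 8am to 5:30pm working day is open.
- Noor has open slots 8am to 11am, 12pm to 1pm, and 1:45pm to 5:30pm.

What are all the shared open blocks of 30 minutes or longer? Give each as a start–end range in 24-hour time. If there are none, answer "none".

Wyatt free within 08:00–17:30: 08:00–14:15, 14:45–15:15, 16:45–17:15.
Emeka ∩ Anders: 08:00–09:30, 10:00–12:00, 12:30–13:30, 15:30–17:30.
Emeka ∩ Anders ∩ Wyatt: 08:00–09:30, 10:00–12:00, 12:30–13:30, 16:45–17:15.
Emeka ∩ Anders ∩ Wyatt ∩ Noor: 08:00–09:30, 10:00–11:00, 12:30–13:00, 16:45–17:15.
Windows ≥ 30 min: 08:00–09:30, 10:00–11:00, 12:30–13:00, 16:45–17:15.

08:00–09:30, 10:00–11:00, 12:30–13:00, 16:45–17:15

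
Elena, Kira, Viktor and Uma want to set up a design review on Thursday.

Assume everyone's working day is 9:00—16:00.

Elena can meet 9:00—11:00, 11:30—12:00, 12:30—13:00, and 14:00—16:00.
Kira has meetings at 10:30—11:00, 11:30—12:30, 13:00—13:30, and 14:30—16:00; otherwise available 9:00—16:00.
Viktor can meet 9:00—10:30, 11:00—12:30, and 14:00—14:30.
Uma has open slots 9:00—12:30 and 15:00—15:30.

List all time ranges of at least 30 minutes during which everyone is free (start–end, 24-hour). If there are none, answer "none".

Kira free within 09:00–16:00: 09:00–10:30, 11:00–11:30, 12:30–13:00, 13:30–14:30.
Elena ∩ Kira: 09:00–10:30, 12:30–13:00, 14:00–14:30.
Elena ∩ Kira ∩ Viktor: 09:00–10:30, 14:00–14:30.
Elena ∩ Kira ∩ Viktor ∩ Uma: 09:00–10:30.
Windows ≥ 30 min: 09:00–10:30.

09:00–10:30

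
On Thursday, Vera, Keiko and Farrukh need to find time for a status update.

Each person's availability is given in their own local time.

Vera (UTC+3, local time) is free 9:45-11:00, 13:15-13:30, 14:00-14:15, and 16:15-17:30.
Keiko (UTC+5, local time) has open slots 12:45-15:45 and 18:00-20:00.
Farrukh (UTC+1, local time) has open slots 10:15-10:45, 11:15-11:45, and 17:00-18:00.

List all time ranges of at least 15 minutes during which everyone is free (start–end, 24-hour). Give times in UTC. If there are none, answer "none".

10:15–10:30

Vera → UTC: 06:45–08:00, 10:15–10:30, 11:00–11:15, 13:15–14:30.
Keiko → UTC: 07:45–10:45, 13:00–15:00.
Farrukh → UTC: 09:15–09:45, 10:15–10:45, 16:00–17:00.
Vera ∩ Keiko: 07:45–08:00, 10:15–10:30, 13:15–14:30.
Vera ∩ Keiko ∩ Farrukh: 10:15–10:30.
Windows ≥ 15 min: 10:15–10:30.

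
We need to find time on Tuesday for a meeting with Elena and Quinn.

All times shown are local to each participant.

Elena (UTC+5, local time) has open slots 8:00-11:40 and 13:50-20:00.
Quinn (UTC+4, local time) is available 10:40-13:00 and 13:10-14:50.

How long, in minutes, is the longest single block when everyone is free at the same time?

100 minutes

Elena → UTC: 03:00–06:40, 08:50–15:00.
Quinn → UTC: 06:40–09:00, 09:10–10:50.
Elena ∩ Quinn: 08:50–09:00, 09:10–10:50.
Common window lengths: 10, 100 min; longest is 100.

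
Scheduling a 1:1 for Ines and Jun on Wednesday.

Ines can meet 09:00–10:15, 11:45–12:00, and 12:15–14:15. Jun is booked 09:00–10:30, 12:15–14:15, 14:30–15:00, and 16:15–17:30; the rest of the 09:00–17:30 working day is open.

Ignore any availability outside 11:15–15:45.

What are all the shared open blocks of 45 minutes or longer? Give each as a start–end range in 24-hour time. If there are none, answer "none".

Jun free within 09:00–17:30: 10:30–12:15, 14:15–14:30, 15:00–16:15.
Ines ∩ Jun: 11:45–12:00.
Restricted to 11:15–15:45: 11:45–12:00.
Windows ≥ 45 min: (none).

none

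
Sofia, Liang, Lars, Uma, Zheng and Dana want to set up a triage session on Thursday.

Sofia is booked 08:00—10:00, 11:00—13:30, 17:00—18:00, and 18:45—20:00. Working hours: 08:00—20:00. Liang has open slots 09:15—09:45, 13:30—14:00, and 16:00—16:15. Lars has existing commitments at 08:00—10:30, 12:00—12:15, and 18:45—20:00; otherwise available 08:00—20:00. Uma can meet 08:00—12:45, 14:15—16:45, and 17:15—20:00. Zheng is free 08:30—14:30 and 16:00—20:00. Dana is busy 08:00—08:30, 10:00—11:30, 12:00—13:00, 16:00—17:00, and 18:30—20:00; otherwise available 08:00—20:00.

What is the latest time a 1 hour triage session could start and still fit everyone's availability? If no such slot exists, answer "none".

none

Sofia free within 08:00–20:00: 10:00–11:00, 13:30–17:00, 18:00–18:45.
Lars free within 08:00–20:00: 10:30–12:00, 12:15–18:45.
Dana free within 08:00–20:00: 08:30–10:00, 11:30–12:00, 13:00–16:00, 17:00–18:30.
Sofia ∩ Liang: 13:30–14:00, 16:00–16:15.
Sofia ∩ Liang ∩ Lars: 13:30–14:00, 16:00–16:15.
Sofia ∩ Liang ∩ Lars ∩ Uma: 16:00–16:15.
Sofia ∩ Liang ∩ Lars ∩ Uma ∩ Zheng: 16:00–16:15.
Sofia ∩ Liang ∩ Lars ∩ Uma ∩ Zheng ∩ Dana: (none).
Windows ≥ 60 min: (none).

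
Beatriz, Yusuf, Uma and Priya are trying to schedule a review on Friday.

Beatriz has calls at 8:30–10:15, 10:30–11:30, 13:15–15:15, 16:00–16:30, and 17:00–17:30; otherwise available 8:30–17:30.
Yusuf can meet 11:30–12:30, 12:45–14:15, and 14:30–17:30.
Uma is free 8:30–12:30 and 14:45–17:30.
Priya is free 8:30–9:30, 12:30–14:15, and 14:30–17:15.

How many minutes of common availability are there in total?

Beatriz free within 08:30–17:30: 10:15–10:30, 11:30–13:15, 15:15–16:00, 16:30–17:00.
Beatriz ∩ Yusuf: 11:30–12:30, 12:45–13:15, 15:15–16:00, 16:30–17:00.
Beatriz ∩ Yusuf ∩ Uma: 11:30–12:30, 15:15–16:00, 16:30–17:00.
Beatriz ∩ Yusuf ∩ Uma ∩ Priya: 15:15–16:00, 16:30–17:00.
Total common minutes: 45 + 30 = 75.

75 minutes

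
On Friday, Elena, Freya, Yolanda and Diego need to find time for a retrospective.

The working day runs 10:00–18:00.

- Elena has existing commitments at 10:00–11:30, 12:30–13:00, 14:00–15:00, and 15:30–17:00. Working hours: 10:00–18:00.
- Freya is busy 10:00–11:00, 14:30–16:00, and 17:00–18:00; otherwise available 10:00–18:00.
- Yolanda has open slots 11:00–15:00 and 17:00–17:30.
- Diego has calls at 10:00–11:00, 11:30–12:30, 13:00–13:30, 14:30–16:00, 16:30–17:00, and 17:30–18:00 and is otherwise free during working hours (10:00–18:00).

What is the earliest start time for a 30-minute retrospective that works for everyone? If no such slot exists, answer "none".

Elena free within 10:00–18:00: 11:30–12:30, 13:00–14:00, 15:00–15:30, 17:00–18:00.
Freya free within 10:00–18:00: 11:00–14:30, 16:00–17:00.
Diego free within 10:00–18:00: 11:00–11:30, 12:30–13:00, 13:30–14:30, 16:00–16:30, 17:00–17:30.
Elena ∩ Freya: 11:30–12:30, 13:00–14:00.
Elena ∩ Freya ∩ Yolanda: 11:30–12:30, 13:00–14:00.
Elena ∩ Freya ∩ Yolanda ∩ Diego: 13:30–14:00.
Windows ≥ 30 min: 13:30–14:00.
Earliest such window starts at 13:30.

13:30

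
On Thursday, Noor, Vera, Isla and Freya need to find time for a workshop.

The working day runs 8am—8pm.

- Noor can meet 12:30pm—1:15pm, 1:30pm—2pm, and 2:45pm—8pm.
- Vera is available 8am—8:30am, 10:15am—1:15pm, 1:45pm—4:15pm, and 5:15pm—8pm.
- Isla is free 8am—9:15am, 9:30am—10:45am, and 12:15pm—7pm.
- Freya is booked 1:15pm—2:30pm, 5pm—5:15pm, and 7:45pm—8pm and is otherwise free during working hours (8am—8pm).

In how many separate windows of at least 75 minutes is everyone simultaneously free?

Freya free within 08:00–20:00: 08:00–13:15, 14:30–17:00, 17:15–19:45.
Noor ∩ Vera: 12:30–13:15, 13:45–14:00, 14:45–16:15, 17:15–20:00.
Noor ∩ Vera ∩ Isla: 12:30–13:15, 13:45–14:00, 14:45–16:15, 17:15–19:00.
Noor ∩ Vera ∩ Isla ∩ Freya: 12:30–13:15, 14:45–16:15, 17:15–19:00.
Windows ≥ 75 min: 14:45–16:15, 17:15–19:00.
That's 2 windows.

2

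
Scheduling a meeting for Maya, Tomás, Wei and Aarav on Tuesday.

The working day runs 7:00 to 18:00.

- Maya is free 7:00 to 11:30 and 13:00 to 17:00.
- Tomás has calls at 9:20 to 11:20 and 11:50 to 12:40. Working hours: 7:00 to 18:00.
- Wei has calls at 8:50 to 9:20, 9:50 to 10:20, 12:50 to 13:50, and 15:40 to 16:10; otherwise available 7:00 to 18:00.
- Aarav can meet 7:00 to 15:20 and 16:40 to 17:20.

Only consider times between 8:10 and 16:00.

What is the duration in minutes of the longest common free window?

90 minutes

Tomás free within 07:00–18:00: 07:00–09:20, 11:20–11:50, 12:40–18:00.
Wei free within 07:00–18:00: 07:00–08:50, 09:20–09:50, 10:20–12:50, 13:50–15:40, 16:10–18:00.
Maya ∩ Tomás: 07:00–09:20, 11:20–11:30, 13:00–17:00.
Maya ∩ Tomás ∩ Wei: 07:00–08:50, 11:20–11:30, 13:50–15:40, 16:10–17:00.
Maya ∩ Tomás ∩ Wei ∩ Aarav: 07:00–08:50, 11:20–11:30, 13:50–15:20, 16:40–17:00.
Restricted to 08:10–16:00: 08:10–08:50, 11:20–11:30, 13:50–15:20.
Common window lengths: 40, 10, 90 min; longest is 90.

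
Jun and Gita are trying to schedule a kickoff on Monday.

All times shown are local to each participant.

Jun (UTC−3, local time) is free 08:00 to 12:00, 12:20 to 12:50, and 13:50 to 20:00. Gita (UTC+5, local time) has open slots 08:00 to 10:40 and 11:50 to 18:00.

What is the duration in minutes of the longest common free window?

120 minutes

Jun → UTC: 11:00–15:00, 15:20–15:50, 16:50–23:00.
Gita → UTC: 03:00–05:40, 06:50–13:00.
Jun ∩ Gita: 11:00–13:00.
Single common window of 120 minutes.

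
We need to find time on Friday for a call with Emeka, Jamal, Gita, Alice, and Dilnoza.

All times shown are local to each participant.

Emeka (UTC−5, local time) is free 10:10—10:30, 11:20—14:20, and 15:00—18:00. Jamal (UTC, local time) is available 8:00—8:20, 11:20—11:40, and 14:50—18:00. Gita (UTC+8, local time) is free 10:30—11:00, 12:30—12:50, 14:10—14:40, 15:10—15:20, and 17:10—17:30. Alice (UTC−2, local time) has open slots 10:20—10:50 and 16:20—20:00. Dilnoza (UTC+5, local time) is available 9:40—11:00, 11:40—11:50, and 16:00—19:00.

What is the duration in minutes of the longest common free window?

0 minutes

Emeka → UTC: 15:10–15:30, 16:20–19:20, 20:00–23:00.
Jamal → UTC: 08:00–08:20, 11:20–11:40, 14:50–18:00.
Gita → UTC: 02:30–03:00, 04:30–04:50, 06:10–06:40, 07:10–07:20, 09:10–09:30.
Alice → UTC: 12:20–12:50, 18:20–22:00.
Dilnoza → UTC: 04:40–06:00, 06:40–06:50, 11:00–14:00.
Emeka ∩ Jamal: 15:10–15:30, 16:20–18:00.
Emeka ∩ Jamal ∩ Gita: (none).
Emeka ∩ Jamal ∩ Gita ∩ Alice: (none).
Emeka ∩ Jamal ∩ Gita ∩ Alice ∩ Dilnoza: (none).
No common window.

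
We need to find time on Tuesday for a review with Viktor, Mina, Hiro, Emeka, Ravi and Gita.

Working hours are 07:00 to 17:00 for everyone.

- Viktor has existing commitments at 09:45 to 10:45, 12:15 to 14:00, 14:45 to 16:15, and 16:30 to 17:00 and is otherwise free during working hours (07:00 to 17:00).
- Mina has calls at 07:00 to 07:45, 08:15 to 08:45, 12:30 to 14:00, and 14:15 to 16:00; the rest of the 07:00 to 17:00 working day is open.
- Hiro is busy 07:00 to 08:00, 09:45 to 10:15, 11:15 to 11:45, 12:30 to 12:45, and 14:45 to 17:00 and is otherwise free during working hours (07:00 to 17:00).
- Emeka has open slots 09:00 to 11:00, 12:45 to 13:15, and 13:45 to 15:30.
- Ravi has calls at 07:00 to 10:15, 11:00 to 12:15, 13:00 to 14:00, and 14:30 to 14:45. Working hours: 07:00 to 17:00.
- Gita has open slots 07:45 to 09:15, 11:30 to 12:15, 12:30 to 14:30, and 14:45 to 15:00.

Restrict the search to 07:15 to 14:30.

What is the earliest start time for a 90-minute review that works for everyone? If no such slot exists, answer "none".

Viktor free within 07:00–17:00: 07:00–09:45, 10:45–12:15, 14:00–14:45, 16:15–16:30.
Mina free within 07:00–17:00: 07:45–08:15, 08:45–12:30, 14:00–14:15, 16:00–17:00.
Hiro free within 07:00–17:00: 08:00–09:45, 10:15–11:15, 11:45–12:30, 12:45–14:45.
Ravi free within 07:00–17:00: 10:15–11:00, 12:15–13:00, 14:00–14:30, 14:45–17:00.
Viktor ∩ Mina: 07:45–08:15, 08:45–09:45, 10:45–12:15, 14:00–14:15, 16:15–16:30.
Viktor ∩ Mina ∩ Hiro: 08:00–08:15, 08:45–09:45, 10:45–11:15, 11:45–12:15, 14:00–14:15.
Viktor ∩ Mina ∩ Hiro ∩ Emeka: 09:00–09:45, 10:45–11:00, 14:00–14:15.
Viktor ∩ Mina ∩ Hiro ∩ Emeka ∩ Ravi: 10:45–11:00, 14:00–14:15.
Viktor ∩ Mina ∩ Hiro ∩ Emeka ∩ Ravi ∩ Gita: 14:00–14:15.
Restricted to 07:15–14:30: 14:00–14:15.
Windows ≥ 90 min: (none).

none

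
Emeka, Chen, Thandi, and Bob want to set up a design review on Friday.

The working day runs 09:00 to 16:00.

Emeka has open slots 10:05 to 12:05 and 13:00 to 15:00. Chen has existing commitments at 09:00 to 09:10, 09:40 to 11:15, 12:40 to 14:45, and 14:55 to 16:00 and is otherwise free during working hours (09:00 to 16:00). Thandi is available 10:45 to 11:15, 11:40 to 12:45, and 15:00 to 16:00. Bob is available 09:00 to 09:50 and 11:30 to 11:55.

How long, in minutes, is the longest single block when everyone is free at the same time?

15 minutes

Chen free within 09:00–16:00: 09:10–09:40, 11:15–12:40, 14:45–14:55.
Emeka ∩ Chen: 11:15–12:05, 14:45–14:55.
Emeka ∩ Chen ∩ Thandi: 11:40–12:05.
Emeka ∩ Chen ∩ Thandi ∩ Bob: 11:40–11:55.
Single common window of 15 minutes.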